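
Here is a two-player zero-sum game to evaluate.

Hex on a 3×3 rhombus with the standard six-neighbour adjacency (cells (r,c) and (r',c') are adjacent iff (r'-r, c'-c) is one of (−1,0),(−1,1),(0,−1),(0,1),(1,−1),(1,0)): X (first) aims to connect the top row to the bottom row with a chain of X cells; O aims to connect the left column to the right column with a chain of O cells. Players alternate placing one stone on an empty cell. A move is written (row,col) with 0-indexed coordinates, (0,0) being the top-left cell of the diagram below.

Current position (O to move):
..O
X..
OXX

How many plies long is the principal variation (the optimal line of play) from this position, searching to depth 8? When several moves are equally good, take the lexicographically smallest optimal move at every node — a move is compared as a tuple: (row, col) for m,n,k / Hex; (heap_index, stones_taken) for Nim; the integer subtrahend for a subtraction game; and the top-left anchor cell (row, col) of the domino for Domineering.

[..O/X../OXX] O move#1: (0,0):+1/O.O/X../OXX*, (0,1):+1/.OO/X../OXX, (1,1):+1/..O/XO./OXX, (1,2):-1/..O/X.O/OXX
[O.O/X../OXX] X move#2: (0,1):-1/OXO/X../OXX*, (1,1):-1/O.O/XX./OXX, (1,2):-1/O.O/X.X/OXX
[OXO/X../OXX] O move#3: (1,1):+1/OXO/XO./OXX*, (1,2):-1/OXO/X.O/OXX
[OXO/XO./OXX] end (terminal -1, X#4); searched ..O/X../OXX to 8

PV length from [..O/X../OXX]: 3 plies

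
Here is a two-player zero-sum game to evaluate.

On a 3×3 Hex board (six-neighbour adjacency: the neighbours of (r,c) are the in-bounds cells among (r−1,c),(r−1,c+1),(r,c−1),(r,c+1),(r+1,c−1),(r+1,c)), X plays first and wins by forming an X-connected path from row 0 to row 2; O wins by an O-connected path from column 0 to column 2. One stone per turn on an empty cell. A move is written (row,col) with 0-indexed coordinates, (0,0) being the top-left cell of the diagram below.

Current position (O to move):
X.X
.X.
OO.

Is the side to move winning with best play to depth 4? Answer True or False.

O winning at [X.X/.X./OO.]: True

ply 1, O at X.X/.X./OO. | (0,1)=+1→XOX/.X./OO.*; (1,0)=+1→X.X/OX./OO.; (1,2)=+1→X.X/.XO/OO.; (2,2)=+1→X.X/.X./OOO
ply 2, X at XOX/.X./OO. | (1,0)=-1→XOX/XX./OO.*; (1,2)=-1→XOX/.XX/OO.; (2,2)=-1→XOX/.X./OOX
ply 3, O at XOX/XX./OO. | (1,2)=+1→XOX/XXO/OO.*; (2,2)=+1→XOX/XX./OOO
ply 4: XOX/XXO/OO. is terminal -1 (X); from X.X/.X./OO. depth 4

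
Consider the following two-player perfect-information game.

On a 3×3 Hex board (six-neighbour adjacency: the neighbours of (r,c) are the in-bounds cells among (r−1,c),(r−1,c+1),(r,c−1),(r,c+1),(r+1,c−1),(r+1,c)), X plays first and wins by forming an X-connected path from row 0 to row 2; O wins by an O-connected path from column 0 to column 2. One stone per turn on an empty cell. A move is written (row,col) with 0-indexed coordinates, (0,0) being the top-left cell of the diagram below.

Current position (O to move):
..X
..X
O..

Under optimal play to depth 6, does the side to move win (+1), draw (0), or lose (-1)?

[..X/..X/O..] O move#1: (0,0):-1/O.X/..X/O..*, (0,1):-1/.OX/..X/O.., (1,0):-1/..X/O.X/O.., (1,1):-1/..X/.OX/O.., (2,1):-1/..X/..X/OO., (2,2):-1/..X/..X/O.O
[O.X/..X/O..] X move#2: (0,1):+1/OXX/..X/O..*, (1,0):+1/O.X/X.X/O.., (1,1):+1/O.X/.XX/O.., (2,1):+1/O.X/..X/OX., (2,2):+1/O.X/..X/O.X
[OXX/..X/O..] O move#3: (1,0):-1/OXX/O.X/O..*, (1,1):-1/OXX/.OX/O.., (2,1):-1/OXX/..X/OO., (2,2):-1/OXX/..X/O.O
[OXX/O.X/O..] X move#4: (1,1):+1/OXX/OXX/O..*, (2,1):+1/OXX/O.X/OX., (2,2):+1/OXX/O.X/O.X
[OXX/OXX/O..] O move#5: (2,1):-1/OXX/OXX/OO.*, (2,2):-1/OXX/OXX/O.O
[OXX/OXX/OO.] X move#6: (2,2):+1/OXX/OXX/OOX*
[OXX/OXX/OOX] end (terminal -1, O#7); searched ..X/..X/O.. to 6

value(..X/..X/O.., O) = -1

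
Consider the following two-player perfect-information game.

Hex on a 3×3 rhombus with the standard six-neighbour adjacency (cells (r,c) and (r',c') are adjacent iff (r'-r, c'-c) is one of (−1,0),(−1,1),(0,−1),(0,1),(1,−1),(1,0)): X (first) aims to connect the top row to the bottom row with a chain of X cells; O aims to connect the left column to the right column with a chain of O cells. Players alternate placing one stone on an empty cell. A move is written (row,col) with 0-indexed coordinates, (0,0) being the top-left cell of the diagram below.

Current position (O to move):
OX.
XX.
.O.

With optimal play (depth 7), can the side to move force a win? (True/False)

O winning at [OX./XX./.O.]: True

p1 O@[OX./XX./.O.]: (0,2)[OXO/XX./.O.]-1 (1,2)[OX./XXO/.O.]-1 (2,0)[OX./XX./OO.]+1* (2,2)[OX./XX./.OO]-1
p2 X@[OX./XX./OO.]: (0,2)[OXX/XX./OO.]-1* (1,2)[OX./XXX/OO.]-1 (2,2)[OX./XX./OOX]-1
p3 O@[OXX/XX./OO.]: (1,2)[OXX/XXO/OO.]+1* (2,2)[OXX/XX./OOO]+1
p4 X@[OXX/XXO/OO.] terminal -1; root [OX./XX./.O.] d7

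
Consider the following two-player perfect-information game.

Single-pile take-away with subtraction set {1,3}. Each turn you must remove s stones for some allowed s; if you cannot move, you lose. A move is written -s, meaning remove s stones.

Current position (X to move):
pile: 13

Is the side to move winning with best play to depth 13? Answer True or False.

X winning at [13]: True

ply 1, X at 13 | -1=+1→12*; -3=+1→10
ply 2, O at 12 | -1=-1→11*; -3=-1→9
ply 3, X at 11 | -1=+1→10*; -3=+1→8
ply 4, O at 10 | -1=-1→9*; -3=-1→7
ply 5, X at 9 | -1=+1→8*; -3=+1→6
ply 6, O at 8 | -1=-1→7*; -3=-1→5
ply 7, X at 7 | -1=+1→6*; -3=+1→4
ply 8, O at 6 | -1=-1→5*; -3=-1→3
ply 9, X at 5 | -1=+1→4*; -3=+1→2
ply 10, O at 4 | -1=-1→3*; -3=-1→1
ply 11, X at 3 | -1=+1→2*; -3=+1→0
ply 12, O at 2 | -1=-1→1*
ply 13, X at 1 | -1=+1→0*
ply 14: 0 is terminal -1 (O); from 13 depth 13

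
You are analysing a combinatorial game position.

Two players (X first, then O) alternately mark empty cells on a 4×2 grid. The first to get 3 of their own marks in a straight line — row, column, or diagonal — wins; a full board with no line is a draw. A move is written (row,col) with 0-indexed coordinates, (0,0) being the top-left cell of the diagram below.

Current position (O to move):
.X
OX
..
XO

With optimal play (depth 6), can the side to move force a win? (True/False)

ply 1, O at .X/OX/../XO | (0,0)=-1→OX/OX/../XO; (2,0)=-1→.X/OX/O./XO; (2,1)=+0→.X/OX/.O/XO*
ply 2, X at .X/OX/.O/XO | (0,0)=+0→XX/OX/.O/XO*; (2,0)=+0→.X/OX/XO/XO
ply 3, O at XX/OX/.O/XO | (2,0)=+0→XX/OX/OO/XO*
ply 4: XX/OX/OO/XO is terminal +0 (X); from .X/OX/../XO depth 6

O winning at [.X/OX/../XO]: False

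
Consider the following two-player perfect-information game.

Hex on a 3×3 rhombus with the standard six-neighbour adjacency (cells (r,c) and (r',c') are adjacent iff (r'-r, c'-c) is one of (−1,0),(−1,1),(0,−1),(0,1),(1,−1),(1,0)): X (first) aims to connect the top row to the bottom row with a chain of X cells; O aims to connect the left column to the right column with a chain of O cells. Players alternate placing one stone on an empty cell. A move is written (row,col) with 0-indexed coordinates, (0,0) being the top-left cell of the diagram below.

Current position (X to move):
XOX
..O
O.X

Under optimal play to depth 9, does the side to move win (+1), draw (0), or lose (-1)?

[XOX/..O/O.X] X move#1: (1,0):-1/XOX/X.O/O.X*, (1,1):-1/XOX/.XO/O.X, (2,1):-1/XOX/..O/OXX
[XOX/X.O/O.X] O move#2: (1,1):+1/XOX/XOO/O.X*, (2,1):+1/XOX/X.O/OOX
[XOX/XOO/O.X] end (terminal -1, X#3); searched XOX/..O/O.X to 9

value(XOX/..O/O.X, X) = -1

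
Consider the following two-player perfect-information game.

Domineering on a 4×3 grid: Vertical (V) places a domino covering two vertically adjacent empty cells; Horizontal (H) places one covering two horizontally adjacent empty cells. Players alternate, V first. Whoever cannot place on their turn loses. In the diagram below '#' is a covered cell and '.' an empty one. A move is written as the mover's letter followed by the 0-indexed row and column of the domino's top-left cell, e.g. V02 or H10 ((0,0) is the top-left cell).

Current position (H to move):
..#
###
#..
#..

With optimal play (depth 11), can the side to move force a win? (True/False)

H winning at [..#/###/#../#..]: True

[..#/###/#../#..] H move#1: H00:-1/###/###/#../#.., H21:+1/..#/###/###/#..*, H31:+1/..#/###/#../###
[..#/###/###/#..] end (terminal -1, V#2); searched ..#/###/#../#.. to 11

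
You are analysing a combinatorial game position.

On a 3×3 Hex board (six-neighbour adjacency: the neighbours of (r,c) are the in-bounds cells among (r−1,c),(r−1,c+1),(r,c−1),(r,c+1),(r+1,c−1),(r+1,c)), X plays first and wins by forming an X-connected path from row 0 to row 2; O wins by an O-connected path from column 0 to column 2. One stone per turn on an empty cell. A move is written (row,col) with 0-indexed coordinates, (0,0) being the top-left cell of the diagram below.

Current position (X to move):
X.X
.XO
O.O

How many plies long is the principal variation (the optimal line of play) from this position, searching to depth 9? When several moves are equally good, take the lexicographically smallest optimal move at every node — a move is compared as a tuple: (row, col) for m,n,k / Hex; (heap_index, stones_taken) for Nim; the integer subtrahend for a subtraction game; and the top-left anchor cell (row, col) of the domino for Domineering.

PV length from [X.X/.XO/O.O]: 1 ply

p1 X@[X.X/.XO/O.O]: (0,1)[XXX/.XO/O.O]-1 (1,0)[X.X/XXO/O.O]-1 (2,1)[X.X/.XO/OXO]+1*
p2 O@[X.X/.XO/OXO] terminal -1; root [X.X/.XO/O.O] d9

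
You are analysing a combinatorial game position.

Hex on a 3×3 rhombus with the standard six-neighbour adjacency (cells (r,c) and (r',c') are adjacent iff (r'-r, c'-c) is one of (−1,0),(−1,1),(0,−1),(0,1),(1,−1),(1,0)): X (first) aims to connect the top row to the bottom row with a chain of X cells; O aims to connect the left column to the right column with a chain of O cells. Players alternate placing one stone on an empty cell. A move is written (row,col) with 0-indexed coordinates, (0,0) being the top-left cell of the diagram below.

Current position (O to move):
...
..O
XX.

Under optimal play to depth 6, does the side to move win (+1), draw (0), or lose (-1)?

ply 1, O at .../..O/XX. | (0,0)=-1→O../..O/XX.; (0,1)=+1→.O./..O/XX.*; (0,2)=-1→..O/..O/XX.; (1,0)=-1→.../O.O/XX.; (1,1)=-1→.../.OO/XX.; (2,2)=-1→.../..O/XXO
ply 2, X at .O./..O/XX. | (0,0)=-1→XO./..O/XX.*; (0,2)=-1→.OX/..O/XX.; (1,0)=-1→.O./X.O/XX.; (1,1)=-1→.O./.XO/XX.; (2,2)=-1→.O./..O/XXX
ply 3, O at XO./..O/XX. | (0,2)=-1→XOO/..O/XX.; (1,0)=+1→XO./O.O/XX.*; (1,1)=-1→XO./.OO/XX.; (2,2)=-1→XO./..O/XXO
ply 4, X at XO./O.O/XX. | (0,2)=-1→XOX/O.O/XX.*; (1,1)=-1→XO./OXO/XX.; (2,2)=-1→XO./O.O/XXX
ply 5, O at XOX/O.O/XX. | (1,1)=+1→XOX/OOO/XX.*; (2,2)=-1→XOX/O.O/XXO
ply 6: XOX/OOO/XX. is terminal -1 (X); from .../..O/XX. depth 6

value(.../..O/XX., O) = +1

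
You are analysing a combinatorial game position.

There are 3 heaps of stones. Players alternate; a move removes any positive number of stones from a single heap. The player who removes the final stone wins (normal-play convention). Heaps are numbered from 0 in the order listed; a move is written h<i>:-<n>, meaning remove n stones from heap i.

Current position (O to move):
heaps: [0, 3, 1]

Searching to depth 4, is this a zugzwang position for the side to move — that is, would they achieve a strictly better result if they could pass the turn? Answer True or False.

ply 1, O at (0,3,1) | h1:-1=-1→(0,2,1); h1:-2=+1→(0,1,1)*; h1:-3=-1→(0,0,1); h2:-1=-1→(0,3,0)
ply 2, X at (0,1,1) | h1:-1=-1→(0,0,1)*; h2:-1=-1→(0,1,0)
ply 3, O at (0,0,1) | h2:-1=+1→(0,0,0)*
ply 4: (0,0,0) is terminal -1 (X); from (0,3,1) depth 4
suppose O passes — search the same position with X to move:
pass> ply 1, X at (0,3,1) | h1:-1=-1→(0,2,1); h1:-2=+1→(0,1,1)*; h1:-3=-1→(0,0,1); h2:-1=-1→(0,3,0)
pass> ply 2, O at (0,1,1) | h1:-1=-1→(0,0,1)*; h2:-1=-1→(0,1,0)
pass> ply 3, X at (0,0,1) | h2:-1=+1→(0,0,0)*
pass> ply 4: (0,0,0) is terminal -1 (O); from (0,3,1) depth 4
for O: play +1, pass -1

zugzwang((0,3,1), O) = False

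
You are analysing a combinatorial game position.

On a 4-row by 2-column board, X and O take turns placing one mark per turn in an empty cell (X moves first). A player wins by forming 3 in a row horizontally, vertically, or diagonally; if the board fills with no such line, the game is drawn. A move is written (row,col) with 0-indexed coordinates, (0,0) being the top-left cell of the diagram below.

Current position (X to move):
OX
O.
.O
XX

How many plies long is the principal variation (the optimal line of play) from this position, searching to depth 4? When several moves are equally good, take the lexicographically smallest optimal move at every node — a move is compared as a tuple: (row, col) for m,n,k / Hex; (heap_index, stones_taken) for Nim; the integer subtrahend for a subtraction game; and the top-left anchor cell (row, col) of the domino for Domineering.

p1 X@[OX/O./.O/XX]: (1,1)[OX/OX/.O/XX]-1 (2,0)[OX/O./XO/XX]+0*
p2 O@[OX/O./XO/XX]: (1,1)[OX/OO/XO/XX]+0*
p3 X@[OX/OO/XO/XX] terminal +0; root [OX/O./.O/XX] d4

PV length from [OX/O./.O/XX]: 2 plies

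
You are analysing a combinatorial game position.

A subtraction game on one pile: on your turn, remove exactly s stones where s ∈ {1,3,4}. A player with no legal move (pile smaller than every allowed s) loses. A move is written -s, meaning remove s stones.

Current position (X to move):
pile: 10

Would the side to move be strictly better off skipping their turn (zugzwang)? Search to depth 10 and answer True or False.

zugzwang(10, X) = False

p1 X@[10]: -1[9]+1* -3[7]+1 -4[6]-1
p2 O@[9]: -1[8]-1* -3[6]-1 -4[5]-1
p3 X@[8]: -1[7]+1* -3[5]-1 -4[4]-1
p4 O@[7]: -1[6]-1* -3[4]-1 -4[3]-1
p5 X@[6]: -1[5]-1 -3[3]-1 -4[2]+1*
p6 O@[2]: -1[1]-1*
p7 X@[1]: -1[0]+1*
p8 O@[0] terminal -1; root [10] d10
if X skipped the turn, O would face:
~ p1 O@[10]: -1[9]+1* -3[7]+1 -4[6]-1
~ p2 X@[9]: -1[8]-1* -3[6]-1 -4[5]-1
~ p3 O@[8]: -1[7]+1* -3[5]-1 -4[4]-1
~ p4 X@[7]: -1[6]-1* -3[4]-1 -4[3]-1
~ p5 O@[6]: -1[5]-1 -3[3]-1 -4[2]+1*
~ p6 X@[2]: -1[1]-1*
~ p7 O@[1]: -1[0]+1*
~ p8 X@[0] terminal -1; root [10] d10
compare (X): move=+1 vs pass=-1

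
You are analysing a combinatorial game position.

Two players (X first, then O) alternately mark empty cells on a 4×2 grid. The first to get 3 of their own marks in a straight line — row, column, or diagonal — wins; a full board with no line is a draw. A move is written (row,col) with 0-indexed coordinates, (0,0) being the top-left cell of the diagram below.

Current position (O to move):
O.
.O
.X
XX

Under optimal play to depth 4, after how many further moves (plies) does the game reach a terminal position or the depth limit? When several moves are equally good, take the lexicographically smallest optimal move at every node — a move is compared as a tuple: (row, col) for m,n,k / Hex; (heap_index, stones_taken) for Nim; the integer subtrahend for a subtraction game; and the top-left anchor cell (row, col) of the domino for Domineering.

p1 O@[O./.O/.X/XX]: (0,1)[OO/.O/.X/XX]+0* (1,0)[O./OO/.X/XX]+0 (2,0)[O./.O/OX/XX]+0
p2 X@[OO/.O/.X/XX]: (1,0)[OO/XO/.X/XX]+0* (2,0)[OO/.O/XX/XX]+0
p3 O@[OO/XO/.X/XX]: (2,0)[OO/XO/OX/XX]+0*
p4 X@[OO/XO/OX/XX] terminal +0; root [O./.O/.X/XX] d4

PV length from [O./.O/.X/XX]: 3 plies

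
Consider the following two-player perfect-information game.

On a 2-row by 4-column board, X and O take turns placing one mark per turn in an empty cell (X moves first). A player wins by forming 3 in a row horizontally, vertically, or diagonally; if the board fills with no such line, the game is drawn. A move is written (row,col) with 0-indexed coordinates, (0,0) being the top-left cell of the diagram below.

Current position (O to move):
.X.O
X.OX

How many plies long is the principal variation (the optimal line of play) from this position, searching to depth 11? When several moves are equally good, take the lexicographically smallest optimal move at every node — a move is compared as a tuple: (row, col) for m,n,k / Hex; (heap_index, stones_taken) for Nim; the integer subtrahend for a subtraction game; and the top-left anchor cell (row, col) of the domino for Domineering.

PV length from [.X.O/X.OX]: 3 plies

ply 1, O at .X.O/X.OX | (0,0)=+0→OX.O/X.OX*; (0,2)=+0→.XOO/X.OX; (1,1)=+0→.X.O/XOOX
ply 2, X at OX.O/X.OX | (0,2)=+0→OXXO/X.OX*; (1,1)=+0→OX.O/XXOX
ply 3, O at OXXO/X.OX | (1,1)=+0→OXXO/XOOX*
ply 4: OXXO/XOOX is terminal +0 (X); from .X.O/X.OX depth 11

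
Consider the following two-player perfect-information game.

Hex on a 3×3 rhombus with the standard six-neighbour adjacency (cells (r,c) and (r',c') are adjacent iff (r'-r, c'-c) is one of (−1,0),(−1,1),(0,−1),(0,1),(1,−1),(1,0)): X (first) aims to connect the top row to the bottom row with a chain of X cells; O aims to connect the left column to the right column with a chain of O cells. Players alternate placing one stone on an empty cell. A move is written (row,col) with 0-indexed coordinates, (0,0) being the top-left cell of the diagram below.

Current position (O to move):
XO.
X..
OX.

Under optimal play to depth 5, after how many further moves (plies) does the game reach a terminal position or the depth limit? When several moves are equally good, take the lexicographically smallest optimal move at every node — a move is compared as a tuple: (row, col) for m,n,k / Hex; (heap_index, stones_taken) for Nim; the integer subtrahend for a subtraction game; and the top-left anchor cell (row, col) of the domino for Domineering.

[XO./X../OX.] O move#1: (0,2):-1/XOO/X../OX., (1,1):+1/XO./XO./OX.*, (1,2):-1/XO./X.O/OX., (2,2):-1/XO./X../OXO
[XO./XO./OX.] X move#2: (0,2):-1/XOX/XO./OX.*, (1,2):-1/XO./XOX/OX., (2,2):-1/XO./XO./OXX
[XOX/XO./OX.] O move#3: (1,2):+1/XOX/XOO/OX.*, (2,2):-1/XOX/XO./OXO
[XOX/XOO/OX.] end (terminal -1, X#4); searched XO./X../OX. to 5

PV length from [XO./X../OX.]: 3 plies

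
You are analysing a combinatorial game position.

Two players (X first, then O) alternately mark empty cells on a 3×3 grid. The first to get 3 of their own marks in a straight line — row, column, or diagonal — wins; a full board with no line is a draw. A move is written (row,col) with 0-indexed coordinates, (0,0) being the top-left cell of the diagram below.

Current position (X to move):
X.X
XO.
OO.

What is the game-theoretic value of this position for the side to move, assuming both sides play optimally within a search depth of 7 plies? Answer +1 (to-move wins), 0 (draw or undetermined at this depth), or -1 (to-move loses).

[X.X/XO./OO.] X move#1: (0,1):+1/XXX/XO./OO.*, (1,2):-1/X.X/XOX/OO., (2,2):-1/X.X/XO./OOX
[XXX/XO./OO.] end (terminal -1, O#2); searched X.X/XO./OO. to 7

value(X.X/XO./OO., X) = +1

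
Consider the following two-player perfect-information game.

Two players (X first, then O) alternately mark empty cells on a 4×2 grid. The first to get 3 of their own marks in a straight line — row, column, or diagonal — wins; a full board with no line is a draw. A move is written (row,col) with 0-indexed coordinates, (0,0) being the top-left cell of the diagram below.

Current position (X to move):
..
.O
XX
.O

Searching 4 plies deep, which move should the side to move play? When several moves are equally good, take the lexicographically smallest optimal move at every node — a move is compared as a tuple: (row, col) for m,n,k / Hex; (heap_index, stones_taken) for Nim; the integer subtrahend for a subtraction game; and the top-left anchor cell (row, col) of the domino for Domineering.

ply 1, X at ../.O/XX/.O | (0,0)=+0→X./.O/XX/.O; (0,1)=+0→.X/.O/XX/.O; (1,0)=+1→../XO/XX/.O*; (3,0)=+0→../.O/XX/XO
ply 2, O at ../XO/XX/.O | (0,0)=-1→O./XO/XX/.O*; (0,1)=-1→.O/XO/XX/.O; (3,0)=-1→../XO/XX/OO
ply 3, X at O./XO/XX/.O | (0,1)=+0→OX/XO/XX/.O; (3,0)=+1→O./XO/XX/XO*
ply 4: O./XO/XX/XO is terminal -1 (O); from ../.O/XX/.O depth 4

X's best at [../.O/XX/.O]: (1,0)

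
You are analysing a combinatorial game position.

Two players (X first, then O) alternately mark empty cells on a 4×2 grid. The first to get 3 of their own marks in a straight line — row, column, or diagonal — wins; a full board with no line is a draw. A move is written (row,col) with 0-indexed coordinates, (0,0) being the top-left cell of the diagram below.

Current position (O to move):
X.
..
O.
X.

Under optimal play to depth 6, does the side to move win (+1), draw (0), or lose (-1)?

[X./../O./X.] O move#1: (0,1):+0/XO/../O./X.*, (1,0):+0/X./O./O./X., (1,1):+0/X./.O/O./X., (2,1):+0/X./../OO/X., (3,1):+0/X./../O./XO
[XO/../O./X.] X move#2: (1,0):+0/XO/X./O./X.*, (1,1):+0/XO/.X/O./X., (2,1):+0/XO/../OX/X., (3,1):+0/XO/../O./XX
[XO/X./O./X.] O move#3: (1,1):+0/XO/XO/O./X.*, (2,1):+0/XO/X./OO/X., (3,1):+0/XO/X./O./XO
[XO/XO/O./X.] X move#4: (2,1):+0/XO/XO/OX/X.*, (3,1):-1/XO/XO/O./XX
[XO/XO/OX/X.] O move#5: (3,1):+0/XO/XO/OX/XO*
[XO/XO/OX/XO] end (terminal +0, X#6); searched X./../O./X. to 6

value(X./../O./X., O) = 0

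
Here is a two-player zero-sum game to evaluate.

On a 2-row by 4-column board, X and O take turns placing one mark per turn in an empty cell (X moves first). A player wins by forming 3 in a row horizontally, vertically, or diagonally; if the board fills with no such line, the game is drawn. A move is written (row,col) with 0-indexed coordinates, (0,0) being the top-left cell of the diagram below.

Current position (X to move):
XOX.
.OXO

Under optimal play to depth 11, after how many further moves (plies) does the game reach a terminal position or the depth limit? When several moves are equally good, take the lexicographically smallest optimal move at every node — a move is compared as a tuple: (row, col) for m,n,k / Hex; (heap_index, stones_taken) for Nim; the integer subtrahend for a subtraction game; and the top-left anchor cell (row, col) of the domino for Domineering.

p1 X@[XOX./.OXO]: (0,3)[XOXX/.OXO]+0* (1,0)[XOX./XOXO]+0
p2 O@[XOXX/.OXO]: (1,0)[XOXX/OOXO]+0*
p3 X@[XOXX/OOXO] terminal +0; root [XOX./.OXO] d11

PV length from [XOX./.OXO]: 2 plies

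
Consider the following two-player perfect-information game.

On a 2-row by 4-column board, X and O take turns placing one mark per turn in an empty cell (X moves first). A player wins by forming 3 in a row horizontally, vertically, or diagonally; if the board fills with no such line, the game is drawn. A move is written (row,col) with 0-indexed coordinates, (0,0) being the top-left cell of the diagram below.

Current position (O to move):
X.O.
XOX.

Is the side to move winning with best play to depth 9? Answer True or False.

[X.O./XOX.] O move#1: (0,1):+0/XOO./XOX.*, (0,3):+0/X.OO/XOX., (1,3):+0/X.O./XOXO
[XOO./XOX.] X move#2: (0,3):+0/XOOX/XOX.*, (1,3):-1/XOO./XOXX
[XOOX/XOX.] O move#3: (1,3):+0/XOOX/XOXO*
[XOOX/XOXO] end (terminal +0, X#4); searched X.O./XOX. to 9

O winning at [X.O./XOX.]: False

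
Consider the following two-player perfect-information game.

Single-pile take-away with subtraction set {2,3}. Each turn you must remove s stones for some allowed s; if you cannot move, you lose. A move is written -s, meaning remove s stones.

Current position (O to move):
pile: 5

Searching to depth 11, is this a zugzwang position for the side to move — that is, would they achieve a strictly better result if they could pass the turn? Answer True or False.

zugzwang(5, O) = True

[5] O move#1: -2:-1/3*, -3:-1/2
[3] X move#2: -2:+1/1*, -3:+1/0
[1] end (terminal -1, O#3); searched 5 to 11
if O skipped the turn, X would face:
~ [5] X move#1: -2:-1/3*, -3:-1/2
~ [3] O move#2: -2:+1/1*, -3:+1/0
~ [1] end (terminal -1, X#3); searched 5 to 11
compare (O): move=-1 vs pass=+1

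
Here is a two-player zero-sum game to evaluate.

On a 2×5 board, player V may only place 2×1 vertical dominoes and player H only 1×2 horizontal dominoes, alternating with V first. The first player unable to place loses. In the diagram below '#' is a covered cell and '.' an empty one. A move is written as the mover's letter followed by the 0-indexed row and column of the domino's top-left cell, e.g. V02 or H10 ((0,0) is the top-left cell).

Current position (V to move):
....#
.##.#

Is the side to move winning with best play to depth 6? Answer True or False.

ply 1, V at ....#/.##.# | V00=-1→#...#/###.#*; V03=-1→...##/.####
ply 2, H at #...#/###.# | H01=-1→###.#/###.#; H02=+1→#.###/###.#*
ply 3: #.###/###.# is terminal -1 (V); from ....#/.##.# depth 6

V winning at [....#/.##.#]: False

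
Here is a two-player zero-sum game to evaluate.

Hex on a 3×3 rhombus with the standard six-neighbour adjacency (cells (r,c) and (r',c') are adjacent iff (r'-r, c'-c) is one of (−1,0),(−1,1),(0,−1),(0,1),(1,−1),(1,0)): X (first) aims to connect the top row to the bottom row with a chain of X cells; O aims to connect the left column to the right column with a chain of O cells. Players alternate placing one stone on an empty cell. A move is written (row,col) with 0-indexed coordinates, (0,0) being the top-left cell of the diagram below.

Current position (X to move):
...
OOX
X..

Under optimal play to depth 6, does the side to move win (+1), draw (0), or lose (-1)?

[.../OOX/X..] X move#1: (0,0):-1/X../OOX/X.., (0,1):-1/.X./OOX/X.., (0,2):+1/..X/OOX/X..*, (2,1):-1/.../OOX/XX., (2,2):-1/.../OOX/X.X
[..X/OOX/X..] O move#2: (0,0):-1/O.X/OOX/X..*, (0,1):-1/.OX/OOX/X.., (2,1):-1/..X/OOX/XO., (2,2):-1/..X/OOX/X.O
[O.X/OOX/X..] X move#3: (0,1):+1/OXX/OOX/X..*, (2,1):+1/O.X/OOX/XX., (2,2):+1/O.X/OOX/X.X
[OXX/OOX/X..] O move#4: (2,1):-1/OXX/OOX/XO.*, (2,2):-1/OXX/OOX/X.O
[OXX/OOX/XO.] X move#5: (2,2):+1/OXX/OOX/XOX*
[OXX/OOX/XOX] end (terminal -1, O#6); searched .../OOX/X.. to 6

value(.../OOX/X.., X) = +1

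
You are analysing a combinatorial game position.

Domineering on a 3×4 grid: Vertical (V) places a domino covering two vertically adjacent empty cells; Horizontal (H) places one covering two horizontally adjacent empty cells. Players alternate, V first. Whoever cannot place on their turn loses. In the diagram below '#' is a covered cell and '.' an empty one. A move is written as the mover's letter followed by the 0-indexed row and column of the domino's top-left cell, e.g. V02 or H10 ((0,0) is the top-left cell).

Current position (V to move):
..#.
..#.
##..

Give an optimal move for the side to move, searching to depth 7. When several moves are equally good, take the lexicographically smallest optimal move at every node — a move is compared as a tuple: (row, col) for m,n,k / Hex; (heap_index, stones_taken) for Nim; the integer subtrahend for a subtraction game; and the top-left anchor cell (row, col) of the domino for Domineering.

ply 1, V at ..#./..#./##.. | V00=+1→#.#./#.#./##..*; V01=+1→.##./.##./##..; V03=-1→..##/..##/##..; V13=-1→..#./..##/##.#
ply 2, H at #.#./#.#./##.. | H22=-1→#.#./#.#./####*
ply 3, V at #.#./#.#./#### | V01=+1→###./###./####*; V03=+1→#.##/#.##/####
ply 4: ###./###./#### is terminal -1 (H); from ..#./..#./##.. depth 7

V's best at [..#./..#./##..]: V00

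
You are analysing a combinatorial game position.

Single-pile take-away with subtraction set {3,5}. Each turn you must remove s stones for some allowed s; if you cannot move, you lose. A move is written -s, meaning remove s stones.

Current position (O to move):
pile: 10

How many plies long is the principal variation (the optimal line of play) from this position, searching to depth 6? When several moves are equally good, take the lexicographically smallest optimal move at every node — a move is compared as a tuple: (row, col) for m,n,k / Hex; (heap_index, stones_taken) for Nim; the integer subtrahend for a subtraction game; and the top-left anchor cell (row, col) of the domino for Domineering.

PV length from [10]: 2 plies

ply 1, O at 10 | -3=-1→7*; -5=-1→5
ply 2, X at 7 | -3=-1→4; -5=+1→2*
ply 3: 2 is terminal -1 (O); from 10 depth 6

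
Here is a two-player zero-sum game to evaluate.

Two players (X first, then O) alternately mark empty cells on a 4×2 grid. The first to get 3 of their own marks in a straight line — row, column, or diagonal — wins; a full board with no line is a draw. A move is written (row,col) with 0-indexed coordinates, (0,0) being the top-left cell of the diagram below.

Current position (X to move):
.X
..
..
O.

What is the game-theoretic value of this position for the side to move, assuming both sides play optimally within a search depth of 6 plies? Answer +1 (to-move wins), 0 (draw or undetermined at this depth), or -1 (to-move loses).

p1 X@[.X/../../O.]: (0,0)[XX/../../O.]+0* (1,0)[.X/X./../O.]+0 (1,1)[.X/.X/../O.]+0 (2,0)[.X/../X./O.]+0 (2,1)[.X/../.X/O.]+0 (3,1)[.X/../../OX]+0
p2 O@[XX/../../O.]: (1,0)[XX/O./../O.]+0* (1,1)[XX/.O/../O.]+0 (2,0)[XX/../O./O.]+0 (2,1)[XX/../.O/O.]+0 (3,1)[XX/../../OO]+0
p3 X@[XX/O./../O.]: (1,1)[XX/OX/../O.]-1 (2,0)[XX/O./X./O.]+0* (2,1)[XX/O./.X/O.]-1 (3,1)[XX/O./../OX]-1
p4 O@[XX/O./X./O.]: (1,1)[XX/OO/X./O.]+0* (2,1)[XX/O./XO/O.]+0 (3,1)[XX/O./X./OO]+0
p5 X@[XX/OO/X./O.]: (2,1)[XX/OO/XX/O.]+0* (3,1)[XX/OO/X./OX]+0
p6 O@[XX/OO/XX/O.]: (3,1)[XX/OO/XX/OO]+0*
p7 X@[XX/OO/XX/OO] terminal +0; root [.X/../../O.] d6

value(.X/../../O., X) = 0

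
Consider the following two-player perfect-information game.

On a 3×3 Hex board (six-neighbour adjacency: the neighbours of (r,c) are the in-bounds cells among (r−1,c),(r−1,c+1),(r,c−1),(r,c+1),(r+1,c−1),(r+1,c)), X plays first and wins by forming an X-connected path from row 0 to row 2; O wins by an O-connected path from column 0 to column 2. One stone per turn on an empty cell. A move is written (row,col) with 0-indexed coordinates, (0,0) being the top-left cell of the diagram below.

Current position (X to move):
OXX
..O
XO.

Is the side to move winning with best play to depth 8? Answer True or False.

X winning at [OXX/..O/XO.]: True

ply 1, X at OXX/..O/XO. | (1,0)=+1→OXX/X.O/XO.*; (1,1)=+1→OXX/.XO/XO.; (2,2)=+1→OXX/..O/XOX
ply 2: OXX/X.O/XO. is terminal -1 (O); from OXX/..O/XO. depth 8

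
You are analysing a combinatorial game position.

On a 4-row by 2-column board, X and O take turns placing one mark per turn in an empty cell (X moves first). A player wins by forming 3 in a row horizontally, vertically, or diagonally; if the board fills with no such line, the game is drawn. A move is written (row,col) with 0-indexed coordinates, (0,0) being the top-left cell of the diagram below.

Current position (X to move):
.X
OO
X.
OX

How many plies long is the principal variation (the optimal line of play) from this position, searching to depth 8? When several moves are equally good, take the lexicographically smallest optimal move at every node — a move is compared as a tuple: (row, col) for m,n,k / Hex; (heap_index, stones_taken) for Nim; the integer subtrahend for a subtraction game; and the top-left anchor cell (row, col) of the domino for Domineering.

p1 X@[.X/OO/X./OX]: (0,0)[XX/OO/X./OX]+0* (2,1)[.X/OO/XX/OX]+0
p2 O@[XX/OO/X./OX]: (2,1)[XX/OO/XO/OX]+0*
p3 X@[XX/OO/XO/OX] terminal +0; root [.X/OO/X./OX] d8

PV length from [.X/OO/X./OX]: 2 plies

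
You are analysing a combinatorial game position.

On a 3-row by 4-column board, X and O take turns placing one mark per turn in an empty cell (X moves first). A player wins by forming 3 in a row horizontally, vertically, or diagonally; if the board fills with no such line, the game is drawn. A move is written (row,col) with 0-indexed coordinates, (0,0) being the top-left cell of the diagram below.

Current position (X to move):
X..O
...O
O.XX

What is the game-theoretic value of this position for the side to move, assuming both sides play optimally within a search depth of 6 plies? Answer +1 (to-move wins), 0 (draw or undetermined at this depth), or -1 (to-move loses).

ply 1, X at X..O/...O/O.XX | (0,1)=+1→XX.O/...O/O.XX*; (0,2)=+1→X.XO/...O/O.XX; (1,0)=+1→X..O/X..O/O.XX; (1,1)=+1→X..O/.X.O/O.XX; (1,2)=+1→X..O/..XO/O.XX; (2,1)=+1→X..O/...O/OXXX
ply 2, O at XX.O/...O/O.XX | (0,2)=-1→XXOO/...O/O.XX*; (1,0)=-1→XX.O/O..O/O.XX; (1,1)=-1→XX.O/.O.O/O.XX; (1,2)=-1→XX.O/..OO/O.XX; (2,1)=-1→XX.O/...O/OOXX
ply 3, X at XXOO/...O/O.XX | (1,0)=-1→XXOO/X..O/O.XX; (1,1)=+1→XXOO/.X.O/O.XX*; (1,2)=+1→XXOO/..XO/O.XX; (2,1)=+1→XXOO/...O/OXXX
ply 4: XXOO/.X.O/O.XX is terminal -1 (O); from X..O/...O/O.XX depth 6

value(X..O/...O/O.XX, X) = +1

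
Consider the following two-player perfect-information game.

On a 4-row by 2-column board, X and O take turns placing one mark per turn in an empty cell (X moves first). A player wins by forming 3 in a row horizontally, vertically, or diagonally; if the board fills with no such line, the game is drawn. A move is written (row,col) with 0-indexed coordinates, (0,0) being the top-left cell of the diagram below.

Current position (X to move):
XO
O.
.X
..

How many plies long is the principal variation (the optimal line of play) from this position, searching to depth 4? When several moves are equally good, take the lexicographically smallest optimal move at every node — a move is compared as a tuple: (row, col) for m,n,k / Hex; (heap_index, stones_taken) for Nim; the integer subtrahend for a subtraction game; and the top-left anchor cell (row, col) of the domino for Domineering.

[XO/O./.X/..] X move#1: (1,1):+0/XO/OX/.X/..*, (2,0):+0/XO/O./XX/.., (3,0):+0/XO/O./.X/X., (3,1):+0/XO/O./.X/.X
[XO/OX/.X/..] O move#2: (2,0):-1/XO/OX/OX/.., (3,0):-1/XO/OX/.X/O., (3,1):+0/XO/OX/.X/.O*
[XO/OX/.X/.O] X move#3: (2,0):+0/XO/OX/XX/.O*, (3,0):+0/XO/OX/.X/XO
[XO/OX/XX/.O] O move#4: (3,0):+0/XO/OX/XX/OO*
[XO/OX/XX/OO] end (terminal +0, X#5); searched XO/O./.X/.. to 4

PV length from [XO/O./.X/..]: 4 plies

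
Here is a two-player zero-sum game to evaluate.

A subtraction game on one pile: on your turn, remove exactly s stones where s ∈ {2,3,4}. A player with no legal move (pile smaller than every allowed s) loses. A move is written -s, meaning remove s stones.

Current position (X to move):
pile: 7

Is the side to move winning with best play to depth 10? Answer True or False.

p1 X@[7]: -2[5]-1* -3[4]-1 -4[3]-1
p2 O@[5]: -2[3]-1 -3[2]-1 -4[1]+1*
p3 X@[1] terminal -1; root [7] d10

X winning at [7]: False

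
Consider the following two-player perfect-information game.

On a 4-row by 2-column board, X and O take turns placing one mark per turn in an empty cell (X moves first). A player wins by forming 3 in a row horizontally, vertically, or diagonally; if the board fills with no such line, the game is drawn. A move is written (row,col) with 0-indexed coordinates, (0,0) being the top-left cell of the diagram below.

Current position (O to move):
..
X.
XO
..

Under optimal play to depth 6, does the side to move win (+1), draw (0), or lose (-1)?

value(../X./XO/.., O) = -1

[../X./XO/..] O move#1: (0,0):-1/O./X./XO/..*, (0,1):-1/.O/X./XO/.., (1,1):-1/../XO/XO/.., (3,0):-1/../X./XO/O., (3,1):-1/../X./XO/.O
[O./X./XO/..] X move#2: (0,1):+0/OX/X./XO/.., (1,1):+0/O./XX/XO/.., (3,0):+1/O./X./XO/X.*, (3,1):+0/O./X./XO/.X
[O./X./XO/X.] end (terminal -1, O#3); searched ../X./XO/.. to 6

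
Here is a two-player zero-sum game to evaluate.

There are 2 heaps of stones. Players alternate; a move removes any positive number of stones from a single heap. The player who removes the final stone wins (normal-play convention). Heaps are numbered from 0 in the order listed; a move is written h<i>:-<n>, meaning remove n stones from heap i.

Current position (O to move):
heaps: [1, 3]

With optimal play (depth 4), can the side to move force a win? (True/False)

O winning at [(1,3)]: True

p1 O@[(1,3)]: h0:-1[(0,3)]-1 h1:-1[(1,2)]-1 h1:-2[(1,1)]+1* h1:-3[(1,0)]-1
p2 X@[(1,1)]: h0:-1[(0,1)]-1* h1:-1[(1,0)]-1
p3 O@[(0,1)]: h1:-1[(0,0)]+1*
p4 X@[(0,0)] terminal -1; root [(1,3)] d4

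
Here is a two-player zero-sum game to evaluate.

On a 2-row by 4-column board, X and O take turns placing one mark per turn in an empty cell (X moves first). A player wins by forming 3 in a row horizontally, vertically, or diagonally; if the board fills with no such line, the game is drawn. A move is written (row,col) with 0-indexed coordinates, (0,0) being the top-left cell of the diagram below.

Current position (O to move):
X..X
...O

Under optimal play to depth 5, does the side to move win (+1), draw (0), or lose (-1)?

value(X..X/...O, O) = 0

ply 1, O at X..X/...O | (0,1)=+0→XO.X/...O*; (0,2)=+0→X.OX/...O; (1,0)=+0→X..X/O..O; (1,1)=+0→X..X/.O.O; (1,2)=+0→X..X/..OO
ply 2, X at XO.X/...O | (0,2)=+0→XOXX/...O*; (1,0)=+0→XO.X/X..O; (1,1)=+0→XO.X/.X.O; (1,2)=+0→XO.X/..XO
ply 3, O at XOXX/...O | (1,0)=+0→XOXX/O..O*; (1,1)=+0→XOXX/.O.O; (1,2)=+0→XOXX/..OO
ply 4, X at XOXX/O..O | (1,1)=+0→XOXX/OX.O*; (1,2)=+0→XOXX/O.XO
ply 5, O at XOXX/OX.O | (1,2)=+0→XOXX/OXOO*
ply 6: XOXX/OXOO is terminal +0 (X); from X..X/...O depth 5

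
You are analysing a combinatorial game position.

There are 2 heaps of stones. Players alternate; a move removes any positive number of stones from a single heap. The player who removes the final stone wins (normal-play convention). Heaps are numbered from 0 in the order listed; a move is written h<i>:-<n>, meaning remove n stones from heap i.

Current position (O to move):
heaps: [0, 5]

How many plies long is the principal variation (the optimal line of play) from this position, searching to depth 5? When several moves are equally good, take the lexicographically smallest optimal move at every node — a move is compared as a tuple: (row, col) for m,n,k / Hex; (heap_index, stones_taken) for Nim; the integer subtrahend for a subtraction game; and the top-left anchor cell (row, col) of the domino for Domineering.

PV length from [(0,5)]: 1 ply

p1 O@[(0,5)]: h1:-1[(0,4)]-1 h1:-2[(0,3)]-1 h1:-3[(0,2)]-1 h1:-4[(0,1)]-1 h1:-5[(0,0)]+1*
p2 X@[(0,0)] terminal -1; root [(0,5)] d5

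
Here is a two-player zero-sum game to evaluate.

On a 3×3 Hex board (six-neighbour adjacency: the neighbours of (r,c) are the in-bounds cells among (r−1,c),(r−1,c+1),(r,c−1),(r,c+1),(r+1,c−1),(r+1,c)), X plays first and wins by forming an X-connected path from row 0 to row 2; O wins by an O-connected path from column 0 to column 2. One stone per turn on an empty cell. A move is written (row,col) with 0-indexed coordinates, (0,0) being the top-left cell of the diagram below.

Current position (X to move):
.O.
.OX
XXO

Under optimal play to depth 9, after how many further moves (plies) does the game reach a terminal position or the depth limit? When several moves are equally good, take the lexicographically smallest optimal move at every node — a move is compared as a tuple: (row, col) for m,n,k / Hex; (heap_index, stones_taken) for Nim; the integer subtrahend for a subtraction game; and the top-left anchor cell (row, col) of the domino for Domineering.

ply 1, X at .O./.OX/XXO | (0,0)=+1→XO./.OX/XXO*; (0,2)=+1→.OX/.OX/XXO; (1,0)=+1→.O./XOX/XXO
ply 2, O at XO./.OX/XXO | (0,2)=-1→XOO/.OX/XXO*; (1,0)=-1→XO./OOX/XXO
ply 3, X at XOO/.OX/XXO | (1,0)=+1→XOO/XOX/XXO*
ply 4: XOO/XOX/XXO is terminal -1 (O); from .O./.OX/XXO depth 9

PV length from [.O./.OX/XXO]: 3 plies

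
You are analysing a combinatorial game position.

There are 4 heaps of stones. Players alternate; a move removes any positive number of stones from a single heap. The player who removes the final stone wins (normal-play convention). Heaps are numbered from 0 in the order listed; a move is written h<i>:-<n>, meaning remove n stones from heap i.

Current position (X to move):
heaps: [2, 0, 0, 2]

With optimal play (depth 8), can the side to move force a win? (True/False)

p1 X@[(2,0,0,2)]: h0:-1[(1,0,0,2)]-1* h0:-2[(0,0,0,2)]-1 h3:-1[(2,0,0,1)]-1 h3:-2[(2,0,0,0)]-1
p2 O@[(1,0,0,2)]: h0:-1[(0,0,0,2)]-1 h3:-1[(1,0,0,1)]+1* h3:-2[(1,0,0,0)]-1
p3 X@[(1,0,0,1)]: h0:-1[(0,0,0,1)]-1* h3:-1[(1,0,0,0)]-1
p4 O@[(0,0,0,1)]: h3:-1[(0,0,0,0)]+1*
p5 X@[(0,0,0,0)] terminal -1; root [(2,0,0,2)] d8

X winning at [(2,0,0,2)]: False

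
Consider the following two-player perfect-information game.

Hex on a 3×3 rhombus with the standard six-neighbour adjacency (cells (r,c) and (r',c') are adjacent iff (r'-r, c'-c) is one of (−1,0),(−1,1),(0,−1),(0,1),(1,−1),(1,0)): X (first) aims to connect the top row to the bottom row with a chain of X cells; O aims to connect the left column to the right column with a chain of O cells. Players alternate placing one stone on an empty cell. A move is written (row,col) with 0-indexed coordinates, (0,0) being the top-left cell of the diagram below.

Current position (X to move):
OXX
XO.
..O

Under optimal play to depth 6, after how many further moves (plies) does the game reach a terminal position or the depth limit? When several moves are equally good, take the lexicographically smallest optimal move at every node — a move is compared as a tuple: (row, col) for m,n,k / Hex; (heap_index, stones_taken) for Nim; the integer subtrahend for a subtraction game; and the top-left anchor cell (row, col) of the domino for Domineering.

ply 1, X at OXX/XO./..O | (1,2)=+1→OXX/XOX/..O*; (2,0)=+1→OXX/XO./X.O; (2,1)=+1→OXX/XO./.XO
ply 2, O at OXX/XOX/..O | (2,0)=-1→OXX/XOX/O.O*; (2,1)=-1→OXX/XOX/.OO
ply 3, X at OXX/XOX/O.O | (2,1)=+1→OXX/XOX/OXO*
ply 4: OXX/XOX/OXO is terminal -1 (O); from OXX/XO./..O depth 6

PV length from [OXX/XO./..O]: 3 plies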